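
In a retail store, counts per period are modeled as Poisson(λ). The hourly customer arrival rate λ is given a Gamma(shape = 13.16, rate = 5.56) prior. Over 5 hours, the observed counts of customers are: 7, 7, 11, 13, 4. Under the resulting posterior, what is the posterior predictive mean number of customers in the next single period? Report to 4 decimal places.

5.2235

With a Gamma(shape α, rate β) prior, the Poisson likelihood is conjugate: the posterior is Gamma(α + ΣXᵢ, β + n).
Sum of counts S = 42 over n = 5 hours.
Posterior: Gamma(α+S, β+n) = Gamma(13.16+42, 5.56+5) = Gamma(55.16, 10.56).
The predictive distribution for one future period is NegBinom with mean α/β = 5.2235.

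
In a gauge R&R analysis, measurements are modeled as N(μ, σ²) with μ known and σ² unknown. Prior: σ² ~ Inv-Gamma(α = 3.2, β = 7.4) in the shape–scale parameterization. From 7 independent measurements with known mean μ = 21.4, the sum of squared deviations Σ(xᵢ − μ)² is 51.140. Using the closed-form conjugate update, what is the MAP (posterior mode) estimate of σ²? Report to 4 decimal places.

4.2818

With known mean μ and an Inverse-Gamma(α, β) prior on σ², the Normal likelihood is conjugate: posterior is Inv-Gamma(α + n/2, β + Σ(xᵢ−μ)²/2).
Posterior: Inv-Gamma(3.2 + 7/2, 7.4 + 51.140/2) = Inv-Gamma(6.70, 32.9700).
Mode = β/(α+1) = 32.9700/7.70 = 4.2818.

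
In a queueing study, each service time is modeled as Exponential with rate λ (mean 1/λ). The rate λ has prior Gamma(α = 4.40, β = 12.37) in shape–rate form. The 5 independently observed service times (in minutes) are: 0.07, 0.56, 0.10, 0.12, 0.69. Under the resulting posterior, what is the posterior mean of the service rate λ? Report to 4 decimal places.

0.6758

With a Gamma(shape α, rate β) prior on the exponential rate λ, the posterior after n observations with total T = Σxᵢ is Gamma(α+n, β+T).
Sum of observations T = 1.54 minutes; n = 5.
Posterior: Gamma(4.40+5, 12.37+1.54) = Gamma(9.40, 13.91).
Posterior mean of λ = α/β = 9.40/13.91 = 0.6758.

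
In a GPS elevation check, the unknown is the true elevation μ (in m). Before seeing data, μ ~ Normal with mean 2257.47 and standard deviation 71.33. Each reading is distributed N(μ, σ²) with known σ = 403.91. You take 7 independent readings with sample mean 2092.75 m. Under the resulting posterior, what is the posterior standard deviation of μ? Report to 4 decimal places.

For Normal data with known variance σ², a Normal(μ₀, σ₀²) prior on μ is conjugate. Posterior precision = 1/σ₀² + n/σ²; posterior mean is the precision-weighted average of μ₀ and x̄.
σ₀² = 71.33² = 5087.9689, σ² = 403.91² = 163143.2881; σ² + n·σ₀² = 163143.2881 + 7·5087.9689 = 198759.0704.
Posterior precision = 1/σ₀² + n/σ² = 1/5087.9689 + 7/163143.2881 = (σ² + n·σ₀²)/(σ₀²σ²) = 198759.0704/(5087.9689·163143.2881); posterior variance σₙ² = σ₀²σ²/(σ² + n·σ₀²) = 5087.9689·163143.2881/198759.0704 = 4176.252054.
Posterior SD = √σₙ² = √(5087.9689·163143.2881/198759.0704) = 64.6239.

64.6239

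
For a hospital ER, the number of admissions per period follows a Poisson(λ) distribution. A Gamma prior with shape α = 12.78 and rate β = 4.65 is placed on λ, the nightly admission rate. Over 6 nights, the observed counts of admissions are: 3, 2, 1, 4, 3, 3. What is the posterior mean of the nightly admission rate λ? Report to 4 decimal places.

With a Gamma(shape α, rate β) prior, the Poisson likelihood is conjugate: the posterior is Gamma(α + ΣXᵢ, β + n).
Sum of counts S = 16 over n = 6 nights.
Posterior: Gamma(α+S, β+n) = Gamma(12.78+16, 4.65+6) = Gamma(28.78, 10.65).
Posterior mean = α/β = 28.78/10.65 = 2.7023.

2.7023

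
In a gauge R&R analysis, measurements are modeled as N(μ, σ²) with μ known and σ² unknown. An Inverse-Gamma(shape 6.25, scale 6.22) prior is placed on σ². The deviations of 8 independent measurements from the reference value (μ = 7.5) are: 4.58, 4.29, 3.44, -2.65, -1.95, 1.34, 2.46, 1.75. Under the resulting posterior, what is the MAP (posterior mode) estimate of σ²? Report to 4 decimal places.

3.7951

With known mean μ and an Inverse-Gamma(α, β) prior on σ², the Normal likelihood is conjugate: posterior is Inv-Gamma(α + n/2, β + Σ(xᵢ−μ)²/2).
Σ(xᵢ−μ)² = (4.58)² + (4.29)² + (3.44)² + (-2.65)² + (-1.95)² + (1.34)² + (2.46)² + (1.75)² = 72.9488.
Posterior: Inv-Gamma(6.25 + 8/2, 6.22 + 72.9488/2) = Inv-Gamma(10.25, 42.69440).
Mode = β/(α+1) = 42.69440/11.25 = 3.7951.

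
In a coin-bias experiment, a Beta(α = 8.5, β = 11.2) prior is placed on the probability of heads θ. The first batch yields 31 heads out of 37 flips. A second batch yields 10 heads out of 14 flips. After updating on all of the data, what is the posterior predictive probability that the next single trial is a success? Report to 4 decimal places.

The Beta prior is conjugate to a Binomial/Bernoulli likelihood; the update adds successes to α and failures to β.
After batch 1: Beta(8.5+31, 11.2+6) = Beta(39.5, 17.2).
After batch 2: Beta(39.5+10, 17.2+4) = Beta(49.5, 21.2).
For a single future Bernoulli trial, P(success | data) = α/(α+β) = 0.7001.

0.7001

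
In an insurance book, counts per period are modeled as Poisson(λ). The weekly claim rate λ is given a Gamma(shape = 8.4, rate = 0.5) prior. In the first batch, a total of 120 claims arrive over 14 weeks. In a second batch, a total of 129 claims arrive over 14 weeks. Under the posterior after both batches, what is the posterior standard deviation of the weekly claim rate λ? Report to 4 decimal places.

With a Gamma(shape α, rate β) prior, the Poisson likelihood is conjugate: the posterior is Gamma(α + ΣXᵢ, β + n).
After batch 1: Gamma(α+S, β+n) = Gamma(8.4+120, 0.5+14) = Gamma(128.4, 14.5).
After batch 2: Gamma(α+S, β+n) = Gamma(128.4+129, 14.5+14) = Gamma(257.4, 28.5).
SD = √α/β = √257.4/28.5 = 0.5629.

0.5629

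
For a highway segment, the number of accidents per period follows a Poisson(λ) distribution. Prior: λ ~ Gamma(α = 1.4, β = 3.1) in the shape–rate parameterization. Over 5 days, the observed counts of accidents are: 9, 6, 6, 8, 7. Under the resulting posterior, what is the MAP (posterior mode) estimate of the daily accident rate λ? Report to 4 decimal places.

With a Gamma(shape α, rate β) prior, the Poisson likelihood is conjugate: the posterior is Gamma(α + ΣXᵢ, β + n).
Sum of counts S = 36 over n = 5 days.
Posterior: Gamma(α+S, β+n) = Gamma(1.4+36, 3.1+5) = Gamma(37.4, 8.1).
Mode of Gamma(α,β) for α≥1 is (α−1)/β = 36.4/8.1 = 4.4938.

4.4938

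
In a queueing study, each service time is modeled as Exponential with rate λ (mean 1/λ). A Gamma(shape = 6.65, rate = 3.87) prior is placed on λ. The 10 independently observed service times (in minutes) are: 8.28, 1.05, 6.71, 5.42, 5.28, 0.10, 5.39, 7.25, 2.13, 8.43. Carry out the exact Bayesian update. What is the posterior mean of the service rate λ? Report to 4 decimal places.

0.3088

With a Gamma(shape α, rate β) prior on the exponential rate λ, the posterior after n observations with total T = Σxᵢ is Gamma(α+n, β+T).
Sum of observations T = 50.04 minutes; n = 10.
Posterior: Gamma(6.65+10, 3.87+50.04) = Gamma(16.65, 53.91).
Posterior mean of λ = α/β = 16.65/53.91 = 0.3088.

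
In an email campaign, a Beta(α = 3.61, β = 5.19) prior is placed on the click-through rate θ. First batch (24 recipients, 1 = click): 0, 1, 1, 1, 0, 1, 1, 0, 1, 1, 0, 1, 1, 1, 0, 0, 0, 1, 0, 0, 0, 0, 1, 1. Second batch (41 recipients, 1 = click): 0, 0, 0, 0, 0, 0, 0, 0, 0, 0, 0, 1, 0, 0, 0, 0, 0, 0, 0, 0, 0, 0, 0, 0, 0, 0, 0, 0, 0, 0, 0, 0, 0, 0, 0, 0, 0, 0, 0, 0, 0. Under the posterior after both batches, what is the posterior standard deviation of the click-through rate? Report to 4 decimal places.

0.0493

The Beta prior is conjugate to a Binomial/Bernoulli likelihood; the update adds successes to α and failures to β.
After batch 1: Beta(3.61+13, 5.19+11) = Beta(16.61, 16.19).
After batch 2: Beta(16.61+1, 16.19+40) = Beta(17.61, 56.19).
Var = αβ/((α+β)²(α+β+1)) = 17.61·56.19/(73.80²·74.80) = 0.00242887; SD = √0.00242887 = 0.0493.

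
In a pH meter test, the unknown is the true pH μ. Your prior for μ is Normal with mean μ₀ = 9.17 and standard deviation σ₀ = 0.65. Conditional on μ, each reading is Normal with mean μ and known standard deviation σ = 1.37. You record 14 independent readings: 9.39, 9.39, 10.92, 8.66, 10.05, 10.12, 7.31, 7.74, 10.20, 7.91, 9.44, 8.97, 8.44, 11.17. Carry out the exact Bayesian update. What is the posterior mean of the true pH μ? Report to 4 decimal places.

For Normal data with known variance σ², a Normal(μ₀, σ₀²) prior on μ is conjugate. Posterior precision = 1/σ₀² + n/σ²; posterior mean is the precision-weighted average of μ₀ and x̄.
Σxᵢ = 9.39 + 9.39 + 10.92 + 8.66 + 10.05 + 10.12 + 7.31 + 7.74 + 10.20 + 7.91 + 9.44 + 8.97 + 8.44 + 11.17 = 129.71, so n·x̄ = 129.71.
σ₀² = 0.65² = 0.4225, σ² = 1.37² = 1.8769; σ² + n·σ₀² = 1.8769 + 14·0.4225 = 7.7919.
Posterior mean = (μ₀/σ₀² + n·x̄/σ²)/(1/σ₀² + n/σ²) = (σ²·μ₀ + σ₀²·n·x̄)/(σ² + n·σ₀²) = (1.8769·9.17 + 0.4225·129.71)/7.7919 = 72.013648/7.7919 = 9.2421.

9.2421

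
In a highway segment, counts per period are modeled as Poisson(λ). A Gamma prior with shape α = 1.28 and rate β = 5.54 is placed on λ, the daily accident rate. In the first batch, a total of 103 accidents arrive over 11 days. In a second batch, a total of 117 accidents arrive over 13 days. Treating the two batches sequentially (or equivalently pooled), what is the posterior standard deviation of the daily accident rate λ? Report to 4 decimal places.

0.5036

With a Gamma(shape α, rate β) prior, the Poisson likelihood is conjugate: the posterior is Gamma(α + ΣXᵢ, β + n).
After batch 1: Gamma(α+S, β+n) = Gamma(1.28+103, 5.54+11) = Gamma(104.28, 16.54).
After batch 2: Gamma(α+S, β+n) = Gamma(104.28+117, 16.54+13) = Gamma(221.28, 29.54).
SD = √α/β = √221.28/29.54 = 0.5036.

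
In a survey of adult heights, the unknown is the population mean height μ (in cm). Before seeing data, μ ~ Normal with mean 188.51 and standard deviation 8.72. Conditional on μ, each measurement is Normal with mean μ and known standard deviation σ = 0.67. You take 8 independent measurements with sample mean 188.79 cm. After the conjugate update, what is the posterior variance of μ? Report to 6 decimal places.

For Normal data with known variance σ², a Normal(μ₀, σ₀²) prior on μ is conjugate. Posterior precision = 1/σ₀² + n/σ²; posterior mean is the precision-weighted average of μ₀ and x̄.
σ₀² = 8.72² = 76.0384, σ² = 0.67² = 0.4489; σ² + n·σ₀² = 0.4489 + 8·76.0384 = 608.7561.
Posterior precision = 1/σ₀² + n/σ² = 1/76.0384 + 8/0.4489 = (σ² + n·σ₀²)/(σ₀²σ²) = 608.7561/(76.0384·0.4489); posterior variance σₙ² = σ₀²σ²/(σ² + n·σ₀²) = 76.0384·0.4489/608.7561 = 0.056071.

0.056071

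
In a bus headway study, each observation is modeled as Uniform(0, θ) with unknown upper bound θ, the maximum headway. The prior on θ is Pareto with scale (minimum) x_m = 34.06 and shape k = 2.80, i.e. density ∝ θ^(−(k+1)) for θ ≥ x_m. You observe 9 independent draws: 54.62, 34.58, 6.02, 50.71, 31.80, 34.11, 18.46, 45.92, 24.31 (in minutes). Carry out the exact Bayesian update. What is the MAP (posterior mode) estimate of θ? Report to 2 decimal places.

54.62

A Pareto(scale x_m, shape k) prior on the upper bound θ of Uniform(0, θ) is conjugate: posterior is Pareto(max(x_m, max xᵢ), k + n).
Sample maximum = 54.62; prior scale x_m = 34.06 → posterior scale = max = 54.62.
Posterior shape = 2.80 + 9 = 11.80.
The Pareto density is decreasing on [x_m, ∞), so the mode is x_m = 54.62.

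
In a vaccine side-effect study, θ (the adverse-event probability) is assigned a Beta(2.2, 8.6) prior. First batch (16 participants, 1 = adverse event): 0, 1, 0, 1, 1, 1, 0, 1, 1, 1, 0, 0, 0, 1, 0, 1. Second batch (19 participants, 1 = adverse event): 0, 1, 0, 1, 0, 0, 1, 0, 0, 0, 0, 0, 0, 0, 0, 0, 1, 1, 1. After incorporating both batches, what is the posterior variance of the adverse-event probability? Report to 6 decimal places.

The Beta prior is conjugate to a Binomial/Bernoulli likelihood; the update adds successes to α and failures to β.
After batch 1: Beta(2.2+9, 8.6+7) = Beta(11.2, 15.6).
After batch 2: Beta(11.2+6, 15.6+13) = Beta(17.2, 28.6).
Var = αβ/((α+β)²(α+β+1)) = 17.2·28.6/(45.8²·46.8) = 0.005011.

0.005011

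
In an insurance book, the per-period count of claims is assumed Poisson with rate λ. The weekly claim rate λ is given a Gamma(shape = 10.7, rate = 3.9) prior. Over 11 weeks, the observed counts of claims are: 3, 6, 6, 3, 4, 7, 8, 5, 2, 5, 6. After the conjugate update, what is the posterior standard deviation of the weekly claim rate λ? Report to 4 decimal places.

0.5440

With a Gamma(shape α, rate β) prior, the Poisson likelihood is conjugate: the posterior is Gamma(α + ΣXᵢ, β + n).
Sum of counts S = 55 over n = 11 weeks.
Posterior: Gamma(α+S, β+n) = Gamma(10.7+55, 3.9+11) = Gamma(65.7, 14.9).
SD = √α/β = √65.7/14.9 = 0.5440.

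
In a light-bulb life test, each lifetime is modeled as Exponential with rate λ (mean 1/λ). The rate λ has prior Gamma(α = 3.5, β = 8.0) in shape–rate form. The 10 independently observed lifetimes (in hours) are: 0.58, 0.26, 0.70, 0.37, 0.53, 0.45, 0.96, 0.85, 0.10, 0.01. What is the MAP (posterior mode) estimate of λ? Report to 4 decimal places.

With a Gamma(shape α, rate β) prior on the exponential rate λ, the posterior after n observations with total T = Σxᵢ is Gamma(α+n, β+T).
Sum of observations T = 4.81 hours; n = 10.
Posterior: Gamma(3.5+10, 8.0+4.81) = Gamma(13.5, 12.81).
Mode = (α−1)/β = 0.9758.

0.9758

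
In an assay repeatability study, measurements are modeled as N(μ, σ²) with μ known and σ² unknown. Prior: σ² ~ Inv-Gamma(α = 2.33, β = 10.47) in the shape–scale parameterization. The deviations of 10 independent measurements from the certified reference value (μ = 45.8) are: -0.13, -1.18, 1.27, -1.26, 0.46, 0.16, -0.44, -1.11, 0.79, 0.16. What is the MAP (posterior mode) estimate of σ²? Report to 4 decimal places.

With known mean μ and an Inverse-Gamma(α, β) prior on σ², the Normal likelihood is conjugate: posterior is Inv-Gamma(α + n/2, β + Σ(xᵢ−μ)²/2).
Σ(xᵢ−μ)² = (-0.13)² + (-1.18)² + (1.27)² + (-1.26)² + (0.46)² + (0.16)² + (-0.44)² + (-1.11)² + (0.79)² + (0.16)² = 6.9224.
Posterior: Inv-Gamma(2.33 + 10/2, 10.47 + 6.9224/2) = Inv-Gamma(7.33, 13.93120).
Mode = β/(α+1) = 13.93120/8.33 = 1.6724.

1.6724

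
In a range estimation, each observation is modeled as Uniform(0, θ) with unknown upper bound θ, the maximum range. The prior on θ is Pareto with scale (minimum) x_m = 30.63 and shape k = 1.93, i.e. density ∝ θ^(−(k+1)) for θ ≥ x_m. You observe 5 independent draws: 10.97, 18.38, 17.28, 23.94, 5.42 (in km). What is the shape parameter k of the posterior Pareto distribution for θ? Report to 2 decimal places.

6.93

A Pareto(scale x_m, shape k) prior on the upper bound θ of Uniform(0, θ) is conjugate: posterior is Pareto(max(x_m, max xᵢ), k + n).
Sample maximum = 23.94; prior scale x_m = 30.63 → posterior scale = max = 30.63.
Posterior shape = 1.93 + 5 = 6.93.
Posterior shape k = 6.93.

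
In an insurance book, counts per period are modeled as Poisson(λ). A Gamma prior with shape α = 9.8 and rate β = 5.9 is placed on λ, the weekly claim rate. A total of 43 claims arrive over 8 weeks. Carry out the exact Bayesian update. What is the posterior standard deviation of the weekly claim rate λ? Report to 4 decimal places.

0.5228

With a Gamma(shape α, rate β) prior, the Poisson likelihood is conjugate: the posterior is Gamma(α + ΣXᵢ, β + n).
Posterior: Gamma(α+S, β+n) = Gamma(9.8+43, 5.9+8) = Gamma(52.8, 13.9).
SD = √α/β = √52.8/13.9 = 0.5228.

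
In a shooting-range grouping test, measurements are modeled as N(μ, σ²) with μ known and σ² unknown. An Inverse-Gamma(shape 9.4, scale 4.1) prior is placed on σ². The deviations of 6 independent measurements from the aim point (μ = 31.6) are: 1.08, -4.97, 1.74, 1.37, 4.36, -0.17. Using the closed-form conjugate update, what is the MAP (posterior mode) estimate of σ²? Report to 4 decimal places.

With known mean μ and an Inverse-Gamma(α, β) prior on σ², the Normal likelihood is conjugate: posterior is Inv-Gamma(α + n/2, β + Σ(xᵢ−μ)²/2).
Σ(xᵢ−μ)² = (1.08)² + (-4.97)² + (1.74)² + (1.37)² + (4.36)² + (-0.17)² = 49.8103.
Posterior: Inv-Gamma(9.4 + 6/2, 4.1 + 49.8103/2) = Inv-Gamma(12.40, 29.00515).
Mode = β/(α+1) = 29.00515/13.40 = 2.1646.

2.1646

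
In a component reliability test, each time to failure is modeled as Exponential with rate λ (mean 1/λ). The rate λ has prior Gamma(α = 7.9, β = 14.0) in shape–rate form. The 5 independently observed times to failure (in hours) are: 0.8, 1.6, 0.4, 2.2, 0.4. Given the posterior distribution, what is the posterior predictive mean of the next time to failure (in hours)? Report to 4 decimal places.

1.6303

With a Gamma(shape α, rate β) prior on the exponential rate λ, the posterior after n observations with total T = Σxᵢ is Gamma(α+n, β+T).
Sum of observations T = 5.4 hours; n = 5.
Posterior: Gamma(7.9+5, 14.0+5.4) = Gamma(12.9, 19.4).
The predictive distribution for the next observation is Lomax; its mean is β/(α−1) = 19.4/11.9 = 1.6303.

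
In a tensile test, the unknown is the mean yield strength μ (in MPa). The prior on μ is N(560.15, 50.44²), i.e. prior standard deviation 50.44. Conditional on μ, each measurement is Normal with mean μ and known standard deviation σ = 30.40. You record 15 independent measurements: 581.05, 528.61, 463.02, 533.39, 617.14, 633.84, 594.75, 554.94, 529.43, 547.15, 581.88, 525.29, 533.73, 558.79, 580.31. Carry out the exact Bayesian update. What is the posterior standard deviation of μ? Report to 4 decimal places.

For Normal data with known variance σ², a Normal(μ₀, σ₀²) prior on μ is conjugate. Posterior precision = 1/σ₀² + n/σ²; posterior mean is the precision-weighted average of μ₀ and x̄.
σ₀² = 50.44² = 2544.1936, σ² = 30.40² = 924.16; σ² + n·σ₀² = 924.16 + 15·2544.1936 = 39087.064.
Posterior precision = 1/σ₀² + n/σ² = 1/2544.1936 + 15/924.16 = (σ² + n·σ₀²)/(σ₀²σ²) = 39087.064/(2544.1936·924.16); posterior variance σₙ² = σ₀²σ²/(σ² + n·σ₀²) = 2544.1936·924.16/39087.064 = 60.153967.
Posterior SD = √σₙ² = √(2544.1936·924.16/39087.064) = 7.7559.

7.7559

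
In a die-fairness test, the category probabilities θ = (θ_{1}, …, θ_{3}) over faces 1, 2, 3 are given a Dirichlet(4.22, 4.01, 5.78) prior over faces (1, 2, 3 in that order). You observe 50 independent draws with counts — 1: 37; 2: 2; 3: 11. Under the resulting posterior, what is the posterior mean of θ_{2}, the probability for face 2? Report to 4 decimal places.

0.0939

The Dirichlet prior is conjugate to the Multinomial likelihood: each posterior αⱼ = prior αⱼ + observed count nⱼ.
Posterior concentration: (41.22, 6.01, 16.78), total = 64.01.
E[θ_{2}|data] = α_{2}/Σα = 6.01/64.01 = 0.0939.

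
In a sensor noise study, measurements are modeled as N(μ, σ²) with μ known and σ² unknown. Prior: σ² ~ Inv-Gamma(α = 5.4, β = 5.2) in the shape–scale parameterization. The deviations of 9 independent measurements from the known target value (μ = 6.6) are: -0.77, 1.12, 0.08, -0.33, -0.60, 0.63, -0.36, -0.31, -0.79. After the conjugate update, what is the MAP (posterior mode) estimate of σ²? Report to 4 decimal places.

0.6408

With known mean μ and an Inverse-Gamma(α, β) prior on σ², the Normal likelihood is conjugate: posterior is Inv-Gamma(α + n/2, β + Σ(xᵢ−μ)²/2).
Σ(xᵢ−μ)² = (-0.77)² + (1.12)² + (0.08)² + (-0.33)² + (-0.60)² + (0.63)² + (-0.36)² + (-0.31)² + (-0.79)² = 3.5693.
Posterior: Inv-Gamma(5.4 + 9/2, 5.2 + 3.5693/2) = Inv-Gamma(9.90, 6.98465).
Mode = β/(α+1) = 6.98465/10.90 = 0.6408.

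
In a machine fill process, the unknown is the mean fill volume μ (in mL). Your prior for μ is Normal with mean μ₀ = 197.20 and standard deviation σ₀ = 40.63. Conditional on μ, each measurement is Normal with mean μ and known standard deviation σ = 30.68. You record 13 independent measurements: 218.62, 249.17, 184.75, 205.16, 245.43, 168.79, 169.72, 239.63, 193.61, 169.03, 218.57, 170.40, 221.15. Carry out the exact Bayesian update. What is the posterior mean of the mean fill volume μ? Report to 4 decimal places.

For Normal data with known variance σ², a Normal(μ₀, σ₀²) prior on μ is conjugate. Posterior precision = 1/σ₀² + n/σ²; posterior mean is the precision-weighted average of μ₀ and x̄.
Σxᵢ = 218.62 + 249.17 + 184.75 + 205.16 + 245.43 + 168.79 + 169.72 + 239.63 + 193.61 + 169.03 + 218.57 + 170.40 + 221.15 = 2654.03, so n·x̄ = 2654.03.
σ₀² = 40.63² = 1650.7969, σ² = 30.68² = 941.2624; σ² + n·σ₀² = 941.2624 + 13·1650.7969 = 22401.6221.
Posterior mean = (μ₀/σ₀² + n·x̄/σ²)/(1/σ₀² + n/σ²) = (σ²·μ₀ + σ₀²·n·x̄)/(σ² + n·σ₀²) = (941.2624·197.20 + 1650.7969·2654.03)/22401.6221 = 4566881.441787/22401.6221 = 203.8639.

203.8639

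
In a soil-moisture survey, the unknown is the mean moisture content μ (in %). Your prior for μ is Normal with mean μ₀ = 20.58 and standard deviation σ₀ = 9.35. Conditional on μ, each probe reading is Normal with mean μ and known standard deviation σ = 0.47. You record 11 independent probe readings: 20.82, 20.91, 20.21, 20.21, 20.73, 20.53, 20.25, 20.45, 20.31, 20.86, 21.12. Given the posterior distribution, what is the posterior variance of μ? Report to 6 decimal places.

For Normal data with known variance σ², a Normal(μ₀, σ₀²) prior on μ is conjugate. Posterior precision = 1/σ₀² + n/σ²; posterior mean is the precision-weighted average of μ₀ and x̄.
σ₀² = 9.35² = 87.4225, σ² = 0.47² = 0.2209; σ² + n·σ₀² = 0.2209 + 11·87.4225 = 961.8684.
Posterior precision = 1/σ₀² + n/σ² = 1/87.4225 + 11/0.2209 = (σ² + n·σ₀²)/(σ₀²σ²) = 961.8684/(87.4225·0.2209); posterior variance σₙ² = σ₀²σ²/(σ² + n·σ₀²) = 87.4225·0.2209/961.8684 = 0.020077.

0.020077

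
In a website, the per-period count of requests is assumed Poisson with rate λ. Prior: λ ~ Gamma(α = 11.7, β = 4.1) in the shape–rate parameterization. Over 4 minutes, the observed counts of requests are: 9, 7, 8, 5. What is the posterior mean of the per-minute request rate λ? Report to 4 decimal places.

With a Gamma(shape α, rate β) prior, the Poisson likelihood is conjugate: the posterior is Gamma(α + ΣXᵢ, β + n).
Sum of counts S = 29 over n = 4 minutes.
Posterior: Gamma(α+S, β+n) = Gamma(11.7+29, 4.1+4) = Gamma(40.7, 8.1).
Posterior mean = α/β = 40.7/8.1 = 5.0247.

5.0247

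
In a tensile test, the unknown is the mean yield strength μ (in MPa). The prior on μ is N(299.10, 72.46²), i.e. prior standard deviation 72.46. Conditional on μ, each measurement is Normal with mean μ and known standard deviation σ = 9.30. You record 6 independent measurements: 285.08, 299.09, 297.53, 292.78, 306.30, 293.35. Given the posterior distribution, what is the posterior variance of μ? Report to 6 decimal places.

14.375532

For Normal data with known variance σ², a Normal(μ₀, σ₀²) prior on μ is conjugate. Posterior precision = 1/σ₀² + n/σ²; posterior mean is the precision-weighted average of μ₀ and x̄.
σ₀² = 72.46² = 5250.4516, σ² = 9.30² = 86.49; σ² + n·σ₀² = 86.49 + 6·5250.4516 = 31589.1996.
Posterior precision = 1/σ₀² + n/σ² = 1/5250.4516 + 6/86.49 = (σ² + n·σ₀²)/(σ₀²σ²) = 31589.1996/(5250.4516·86.49); posterior variance σₙ² = σ₀²σ²/(σ² + n·σ₀²) = 5250.4516·86.49/31589.1996 = 14.375532.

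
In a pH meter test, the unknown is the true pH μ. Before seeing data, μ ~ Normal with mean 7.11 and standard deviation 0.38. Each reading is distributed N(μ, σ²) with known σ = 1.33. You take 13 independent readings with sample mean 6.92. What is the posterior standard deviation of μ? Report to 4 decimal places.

0.2647

For Normal data with known variance σ², a Normal(μ₀, σ₀²) prior on μ is conjugate. Posterior precision = 1/σ₀² + n/σ²; posterior mean is the precision-weighted average of μ₀ and x̄.
σ₀² = 0.38² = 0.1444, σ² = 1.33² = 1.7689; σ² + n·σ₀² = 1.7689 + 13·0.1444 = 3.6461.
Posterior precision = 1/σ₀² + n/σ² = 1/0.1444 + 13/1.7689 = (σ² + n·σ₀²)/(σ₀²σ²) = 3.6461/(0.1444·1.7689); posterior variance σₙ² = σ₀²σ²/(σ² + n·σ₀²) = 0.1444·1.7689/3.6461 = 0.070055.
Posterior SD = √σₙ² = √(0.1444·1.7689/3.6461) = 0.2647.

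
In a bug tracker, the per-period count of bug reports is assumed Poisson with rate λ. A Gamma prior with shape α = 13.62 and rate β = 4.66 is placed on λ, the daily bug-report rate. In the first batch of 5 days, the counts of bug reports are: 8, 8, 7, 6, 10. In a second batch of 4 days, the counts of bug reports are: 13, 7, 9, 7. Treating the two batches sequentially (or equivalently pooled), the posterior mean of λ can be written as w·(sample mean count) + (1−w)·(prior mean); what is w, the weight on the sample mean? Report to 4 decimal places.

With a Gamma(shape α, rate β) prior, the Poisson likelihood is conjugate: the posterior is Gamma(α + ΣXᵢ, β + n).
Total number of days: n = 5 + 4 = 9.
Posterior mean = (α₀+S)/(β₀+n) = [n/(β₀+n)]·(S/n) + [β₀/(β₀+n)]·(α₀/β₀), so only n and β₀ enter the weight.
Weight on data w = n/(β₀+n) = 9/(4.66+9) = 9/13.66 = 0.6589.

0.6589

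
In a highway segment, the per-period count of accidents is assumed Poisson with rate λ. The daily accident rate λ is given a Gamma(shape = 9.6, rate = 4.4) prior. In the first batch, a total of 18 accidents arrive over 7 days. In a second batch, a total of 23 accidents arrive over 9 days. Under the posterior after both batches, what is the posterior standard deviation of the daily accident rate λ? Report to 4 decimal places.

0.3487

With a Gamma(shape α, rate β) prior, the Poisson likelihood is conjugate: the posterior is Gamma(α + ΣXᵢ, β + n).
After batch 1: Gamma(α+S, β+n) = Gamma(9.6+18, 4.4+7) = Gamma(27.6, 11.4).
After batch 2: Gamma(α+S, β+n) = Gamma(27.6+23, 11.4+9) = Gamma(50.6, 20.4).
SD = √α/β = √50.6/20.4 = 0.3487.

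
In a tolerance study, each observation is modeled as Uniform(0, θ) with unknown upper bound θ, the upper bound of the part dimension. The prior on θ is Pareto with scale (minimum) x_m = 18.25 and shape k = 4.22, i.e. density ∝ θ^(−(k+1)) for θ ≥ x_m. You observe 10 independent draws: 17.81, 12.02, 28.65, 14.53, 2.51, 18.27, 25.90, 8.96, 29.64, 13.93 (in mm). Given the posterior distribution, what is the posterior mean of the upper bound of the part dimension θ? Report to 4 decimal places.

31.8821

A Pareto(scale x_m, shape k) prior on the upper bound θ of Uniform(0, θ) is conjugate: posterior is Pareto(max(x_m, max xᵢ), k + n).
Sample maximum = 29.64; prior scale x_m = 18.25 → posterior scale = max = 29.64.
Posterior shape = 4.22 + 10 = 14.22.
E[θ|data] = k·x_m/(k−1) = 14.22·29.64/13.22 = 31.8821.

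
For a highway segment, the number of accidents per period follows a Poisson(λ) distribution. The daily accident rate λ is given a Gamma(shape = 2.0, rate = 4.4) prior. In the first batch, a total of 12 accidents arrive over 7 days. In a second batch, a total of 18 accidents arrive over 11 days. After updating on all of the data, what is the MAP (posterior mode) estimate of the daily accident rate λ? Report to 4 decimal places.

1.3839

With a Gamma(shape α, rate β) prior, the Poisson likelihood is conjugate: the posterior is Gamma(α + ΣXᵢ, β + n).
After batch 1: Gamma(α+S, β+n) = Gamma(2.0+12, 4.4+7) = Gamma(14.0, 11.4).
After batch 2: Gamma(α+S, β+n) = Gamma(14.0+18, 11.4+11) = Gamma(32.0, 22.4).
Mode of Gamma(α,β) for α≥1 is (α−1)/β = 31.0/22.4 = 1.3839.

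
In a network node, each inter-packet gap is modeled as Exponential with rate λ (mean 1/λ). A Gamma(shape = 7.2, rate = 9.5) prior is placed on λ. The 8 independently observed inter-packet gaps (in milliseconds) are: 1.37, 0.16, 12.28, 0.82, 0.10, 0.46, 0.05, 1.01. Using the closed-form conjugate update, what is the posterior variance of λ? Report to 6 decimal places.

With a Gamma(shape α, rate β) prior on the exponential rate λ, the posterior after n observations with total T = Σxᵢ is Gamma(α+n, β+T).
Sum of observations T = 16.25 milliseconds; n = 8.
Posterior: Gamma(7.2+8, 9.5+16.25) = Gamma(15.2, 25.75).
Var = α/β² = 0.022924.

0.022924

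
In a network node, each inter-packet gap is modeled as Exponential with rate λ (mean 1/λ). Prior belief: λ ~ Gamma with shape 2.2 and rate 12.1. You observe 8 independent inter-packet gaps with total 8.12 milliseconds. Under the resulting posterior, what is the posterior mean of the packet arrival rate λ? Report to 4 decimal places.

0.5045

With a Gamma(shape α, rate β) prior on the exponential rate λ, the posterior after n observations with total T = Σxᵢ is Gamma(α+n, β+T).
Posterior: Gamma(2.2+8, 12.1+8.12) = Gamma(10.2, 20.22).
Posterior mean of λ = α/β = 10.2/20.22 = 0.5045.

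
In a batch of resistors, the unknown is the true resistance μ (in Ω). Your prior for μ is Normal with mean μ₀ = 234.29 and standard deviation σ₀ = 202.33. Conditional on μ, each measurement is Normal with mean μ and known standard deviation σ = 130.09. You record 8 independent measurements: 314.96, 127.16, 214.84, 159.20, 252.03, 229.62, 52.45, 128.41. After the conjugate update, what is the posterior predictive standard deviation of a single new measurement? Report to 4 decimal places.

137.6041

For Normal data with known variance σ², a Normal(μ₀, σ₀²) prior on μ is conjugate. Posterior precision = 1/σ₀² + n/σ²; posterior mean is the precision-weighted average of μ₀ and x̄.
σ₀² = 202.33² = 40937.4289, σ² = 130.09² = 16923.4081; σ² + n·σ₀² = 16923.4081 + 8·40937.4289 = 344422.8393.
Posterior precision = 1/σ₀² + n/σ² = 1/40937.4289 + 8/16923.4081 = (σ² + n·σ₀²)/(σ₀²σ²) = 344422.8393/(40937.4289·16923.4081); posterior variance σₙ² = σ₀²σ²/(σ² + n·σ₀²) = 40937.4289·16923.4081/344422.8393 = 2011.483377.
Predictive variance for one new observation = σₙ² + σ² = 40937.4289·16923.4081/344422.8393 + 16923.4081 = σ²·(σ₀² + 344422.8393)/344422.8393 = 16923.4081·385360.2682/344422.8393 = 18934.891477; SD = √(16923.4081·385360.2682/344422.8393) = 137.6041.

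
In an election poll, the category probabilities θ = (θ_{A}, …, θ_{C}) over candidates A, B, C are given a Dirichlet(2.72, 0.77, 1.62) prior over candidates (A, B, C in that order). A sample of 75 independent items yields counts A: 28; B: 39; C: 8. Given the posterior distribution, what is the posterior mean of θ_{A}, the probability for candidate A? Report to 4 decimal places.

0.3835

The Dirichlet prior is conjugate to the Multinomial likelihood: each posterior αⱼ = prior αⱼ + observed count nⱼ.
Posterior concentration: (30.72, 39.77, 9.62), total = 80.11.
E[θ_{A}|data] = α_{A}/Σα = 30.72/80.11 = 0.3835.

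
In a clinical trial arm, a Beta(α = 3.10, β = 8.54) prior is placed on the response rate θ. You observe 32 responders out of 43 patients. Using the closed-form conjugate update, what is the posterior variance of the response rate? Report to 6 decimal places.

The Beta prior is conjugate to a Binomial/Bernoulli likelihood; the update adds successes to α and failures to β.
Posterior: Beta(α+k, β+n−k) = Beta(3.10+32, 8.54+11) = Beta(35.10, 19.54).
Var = αβ/((α+β)²(α+β+1)) = 35.10·19.54/(54.64²·55.64) = 0.004129.

0.004129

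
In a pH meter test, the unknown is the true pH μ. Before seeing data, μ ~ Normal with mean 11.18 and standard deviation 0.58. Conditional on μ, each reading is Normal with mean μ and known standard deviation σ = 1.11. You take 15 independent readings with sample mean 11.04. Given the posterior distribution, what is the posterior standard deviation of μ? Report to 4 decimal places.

0.2569

For Normal data with known variance σ², a Normal(μ₀, σ₀²) prior on μ is conjugate. Posterior precision = 1/σ₀² + n/σ²; posterior mean is the precision-weighted average of μ₀ and x̄.
σ₀² = 0.58² = 0.3364, σ² = 1.11² = 1.2321; σ² + n·σ₀² = 1.2321 + 15·0.3364 = 6.2781.
Posterior precision = 1/σ₀² + n/σ² = 1/0.3364 + 15/1.2321 = (σ² + n·σ₀²)/(σ₀²σ²) = 6.2781/(0.3364·1.2321); posterior variance σₙ² = σ₀²σ²/(σ² + n·σ₀²) = 0.3364·1.2321/6.2781 = 0.066020.
Posterior SD = √σₙ² = √(0.3364·1.2321/6.2781) = 0.2569.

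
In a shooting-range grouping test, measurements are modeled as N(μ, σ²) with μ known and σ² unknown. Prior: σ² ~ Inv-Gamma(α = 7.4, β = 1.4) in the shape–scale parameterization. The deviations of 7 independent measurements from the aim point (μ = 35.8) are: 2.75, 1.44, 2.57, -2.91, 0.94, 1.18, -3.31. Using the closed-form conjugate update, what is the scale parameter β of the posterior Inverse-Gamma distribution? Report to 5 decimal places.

20.37060

With known mean μ and an Inverse-Gamma(α, β) prior on σ², the Normal likelihood is conjugate: posterior is Inv-Gamma(α + n/2, β + Σ(xᵢ−μ)²/2).
Σ(xᵢ−μ)² = (2.75)² + (1.44)² + (2.57)² + (-2.91)² + (0.94)² + (1.18)² + (-3.31)² = 37.9412.
Posterior: Inv-Gamma(7.4 + 7/2, 1.4 + 37.9412/2) = Inv-Gamma(10.90, 20.37060).
Posterior β = 20.37060.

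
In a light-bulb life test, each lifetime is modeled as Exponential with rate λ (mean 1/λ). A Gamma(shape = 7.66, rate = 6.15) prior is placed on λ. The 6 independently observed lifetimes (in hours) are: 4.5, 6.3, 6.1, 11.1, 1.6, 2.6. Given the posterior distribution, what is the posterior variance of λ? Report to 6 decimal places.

0.009288

With a Gamma(shape α, rate β) prior on the exponential rate λ, the posterior after n observations with total T = Σxᵢ is Gamma(α+n, β+T).
Sum of observations T = 32.2 hours; n = 6.
Posterior: Gamma(7.66+6, 6.15+32.2) = Gamma(13.66, 38.35).
Var = α/β² = 0.009288.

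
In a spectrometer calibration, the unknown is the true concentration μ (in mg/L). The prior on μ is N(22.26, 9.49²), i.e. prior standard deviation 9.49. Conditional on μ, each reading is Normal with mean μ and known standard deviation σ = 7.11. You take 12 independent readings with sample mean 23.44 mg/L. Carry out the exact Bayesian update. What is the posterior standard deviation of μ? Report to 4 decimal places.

2.0061

For Normal data with known variance σ², a Normal(μ₀, σ₀²) prior on μ is conjugate. Posterior precision = 1/σ₀² + n/σ²; posterior mean is the precision-weighted average of μ₀ and x̄.
σ₀² = 9.49² = 90.0601, σ² = 7.11² = 50.5521; σ² + n·σ₀² = 50.5521 + 12·90.0601 = 1131.2733.
Posterior precision = 1/σ₀² + n/σ² = 1/90.0601 + 12/50.5521 = (σ² + n·σ₀²)/(σ₀²σ²) = 1131.2733/(90.0601·50.5521); posterior variance σₙ² = σ₀²σ²/(σ² + n·σ₀²) = 90.0601·50.5521/1131.2733 = 4.024427.
Posterior SD = √σₙ² = √(90.0601·50.5521/1131.2733) = 2.0061.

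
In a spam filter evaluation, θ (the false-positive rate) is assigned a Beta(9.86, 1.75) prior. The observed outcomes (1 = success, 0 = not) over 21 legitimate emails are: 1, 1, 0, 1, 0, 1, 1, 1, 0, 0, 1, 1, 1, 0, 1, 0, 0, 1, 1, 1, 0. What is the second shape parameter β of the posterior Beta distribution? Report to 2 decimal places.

The Beta prior is conjugate to a Binomial/Bernoulli likelihood; the update adds successes to α and failures to β.
Posterior: Beta(α+k, β+n−k) = Beta(9.86+13, 1.75+8) = Beta(22.86, 9.75).
Posterior β = 9.75.

9.75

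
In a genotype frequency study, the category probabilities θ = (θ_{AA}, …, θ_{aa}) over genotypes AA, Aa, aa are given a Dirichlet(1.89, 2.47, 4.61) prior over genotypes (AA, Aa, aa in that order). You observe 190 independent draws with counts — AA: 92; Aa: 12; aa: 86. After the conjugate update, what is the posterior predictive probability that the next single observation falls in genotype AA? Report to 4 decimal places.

0.4719

The Dirichlet prior is conjugate to the Multinomial likelihood: each posterior αⱼ = prior αⱼ + observed count nⱼ.
Posterior concentration: (93.89, 14.47, 90.61), total = 198.97.
P(next = AA | data) = α_{AA}/Σα = 0.4719.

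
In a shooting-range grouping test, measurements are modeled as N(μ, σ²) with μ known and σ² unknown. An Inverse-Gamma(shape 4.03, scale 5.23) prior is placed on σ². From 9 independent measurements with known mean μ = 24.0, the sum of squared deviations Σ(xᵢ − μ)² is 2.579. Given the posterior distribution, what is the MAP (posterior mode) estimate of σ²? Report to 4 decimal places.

With known mean μ and an Inverse-Gamma(α, β) prior on σ², the Normal likelihood is conjugate: posterior is Inv-Gamma(α + n/2, β + Σ(xᵢ−μ)²/2).
Posterior: Inv-Gamma(4.03 + 9/2, 5.23 + 2.579/2) = Inv-Gamma(8.53, 6.5195).
Mode = β/(α+1) = 6.5195/9.53 = 0.6841.

0.6841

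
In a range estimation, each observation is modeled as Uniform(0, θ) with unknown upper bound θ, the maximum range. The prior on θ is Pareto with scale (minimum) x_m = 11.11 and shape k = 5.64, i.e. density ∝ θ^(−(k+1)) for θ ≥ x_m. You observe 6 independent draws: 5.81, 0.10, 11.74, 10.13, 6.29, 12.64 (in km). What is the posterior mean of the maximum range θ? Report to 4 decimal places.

A Pareto(scale x_m, shape k) prior on the upper bound θ of Uniform(0, θ) is conjugate: posterior is Pareto(max(x_m, max xᵢ), k + n).
Sample maximum = 12.64; prior scale x_m = 11.11 → posterior scale = max = 12.64.
Posterior shape = 5.64 + 6 = 11.64.
E[θ|data] = k·x_m/(k−1) = 11.64·12.64/10.64 = 13.8280.

13.8280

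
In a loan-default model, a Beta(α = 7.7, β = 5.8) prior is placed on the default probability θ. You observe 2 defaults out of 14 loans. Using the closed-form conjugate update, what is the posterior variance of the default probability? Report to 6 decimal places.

The Beta prior is conjugate to a Binomial/Bernoulli likelihood; the update adds successes to α and failures to β.
Posterior: Beta(α+k, β+n−k) = Beta(7.7+2, 5.8+12) = Beta(9.7, 17.8).
Var = αβ/((α+β)²(α+β+1)) = 9.7·17.8/(27.5²·28.5) = 0.008011.

0.008011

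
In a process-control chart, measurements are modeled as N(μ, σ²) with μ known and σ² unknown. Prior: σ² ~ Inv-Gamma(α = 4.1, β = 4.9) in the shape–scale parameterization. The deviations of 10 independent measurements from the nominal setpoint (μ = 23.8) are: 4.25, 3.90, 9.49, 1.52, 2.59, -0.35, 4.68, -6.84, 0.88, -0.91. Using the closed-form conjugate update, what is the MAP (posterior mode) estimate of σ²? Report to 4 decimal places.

With known mean μ and an Inverse-Gamma(α, β) prior on σ², the Normal likelihood is conjugate: posterior is Inv-Gamma(α + n/2, β + Σ(xᵢ−μ)²/2).
Σ(xᵢ−μ)² = (4.25)² + (3.90)² + (9.49)² + (1.52)² + (2.59)² + (-0.35)² + (4.68)² + (-6.84)² + (0.88)² + (-0.91)² = 202.7641.
Posterior: Inv-Gamma(4.1 + 10/2, 4.9 + 202.7641/2) = Inv-Gamma(9.10, 106.28205).
Mode = β/(α+1) = 106.28205/10.10 = 10.5230.

10.5230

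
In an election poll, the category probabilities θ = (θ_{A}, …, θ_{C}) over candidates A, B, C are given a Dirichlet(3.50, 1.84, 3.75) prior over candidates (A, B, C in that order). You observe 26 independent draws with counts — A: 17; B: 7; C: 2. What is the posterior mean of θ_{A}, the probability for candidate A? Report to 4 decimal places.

0.5842

The Dirichlet prior is conjugate to the Multinomial likelihood: each posterior αⱼ = prior αⱼ + observed count nⱼ.
Posterior concentration: (20.50, 8.84, 5.75), total = 35.09.
E[θ_{A}|data] = α_{A}/Σα = 20.50/35.09 = 0.5842.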